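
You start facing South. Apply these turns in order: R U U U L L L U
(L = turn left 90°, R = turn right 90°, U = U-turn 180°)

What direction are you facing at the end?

Answer: Final heading: North

Derivation:
Start: South
  R (right (90° clockwise)) -> West
  U (U-turn (180°)) -> East
  U (U-turn (180°)) -> West
  U (U-turn (180°)) -> East
  L (left (90° counter-clockwise)) -> North
  L (left (90° counter-clockwise)) -> West
  L (left (90° counter-clockwise)) -> South
  U (U-turn (180°)) -> North
Final: North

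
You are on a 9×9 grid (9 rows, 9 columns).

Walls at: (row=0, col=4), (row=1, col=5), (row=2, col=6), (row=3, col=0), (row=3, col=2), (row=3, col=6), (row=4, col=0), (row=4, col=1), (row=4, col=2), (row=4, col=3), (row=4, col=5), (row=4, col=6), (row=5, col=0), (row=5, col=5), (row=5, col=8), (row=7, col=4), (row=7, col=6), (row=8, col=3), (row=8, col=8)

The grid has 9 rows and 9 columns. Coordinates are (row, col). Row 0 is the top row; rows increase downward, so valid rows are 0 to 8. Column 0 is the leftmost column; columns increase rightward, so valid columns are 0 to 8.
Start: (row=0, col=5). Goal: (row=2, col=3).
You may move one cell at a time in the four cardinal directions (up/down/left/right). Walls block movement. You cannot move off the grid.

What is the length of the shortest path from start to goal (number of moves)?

BFS from (row=0, col=5) until reaching (row=2, col=3):
  Distance 0: (row=0, col=5)
  Distance 1: (row=0, col=6)
  Distance 2: (row=0, col=7), (row=1, col=6)
  Distance 3: (row=0, col=8), (row=1, col=7)
  Distance 4: (row=1, col=8), (row=2, col=7)
  Distance 5: (row=2, col=8), (row=3, col=7)
  Distance 6: (row=3, col=8), (row=4, col=7)
  Distance 7: (row=4, col=8), (row=5, col=7)
  Distance 8: (row=5, col=6), (row=6, col=7)
  Distance 9: (row=6, col=6), (row=6, col=8), (row=7, col=7)
  Distance 10: (row=6, col=5), (row=7, col=8), (row=8, col=7)
  Distance 11: (row=6, col=4), (row=7, col=5), (row=8, col=6)
  Distance 12: (row=5, col=4), (row=6, col=3), (row=8, col=5)
  Distance 13: (row=4, col=4), (row=5, col=3), (row=6, col=2), (row=7, col=3), (row=8, col=4)
  Distance 14: (row=3, col=4), (row=5, col=2), (row=6, col=1), (row=7, col=2)
  Distance 15: (row=2, col=4), (row=3, col=3), (row=3, col=5), (row=5, col=1), (row=6, col=0), (row=7, col=1), (row=8, col=2)
  Distance 16: (row=1, col=4), (row=2, col=3), (row=2, col=5), (row=7, col=0), (row=8, col=1)  <- goal reached here
One shortest path (16 moves): (row=0, col=5) -> (row=0, col=6) -> (row=0, col=7) -> (row=1, col=7) -> (row=2, col=7) -> (row=3, col=7) -> (row=4, col=7) -> (row=5, col=7) -> (row=5, col=6) -> (row=6, col=6) -> (row=6, col=5) -> (row=6, col=4) -> (row=5, col=4) -> (row=4, col=4) -> (row=3, col=4) -> (row=3, col=3) -> (row=2, col=3)

Answer: Shortest path length: 16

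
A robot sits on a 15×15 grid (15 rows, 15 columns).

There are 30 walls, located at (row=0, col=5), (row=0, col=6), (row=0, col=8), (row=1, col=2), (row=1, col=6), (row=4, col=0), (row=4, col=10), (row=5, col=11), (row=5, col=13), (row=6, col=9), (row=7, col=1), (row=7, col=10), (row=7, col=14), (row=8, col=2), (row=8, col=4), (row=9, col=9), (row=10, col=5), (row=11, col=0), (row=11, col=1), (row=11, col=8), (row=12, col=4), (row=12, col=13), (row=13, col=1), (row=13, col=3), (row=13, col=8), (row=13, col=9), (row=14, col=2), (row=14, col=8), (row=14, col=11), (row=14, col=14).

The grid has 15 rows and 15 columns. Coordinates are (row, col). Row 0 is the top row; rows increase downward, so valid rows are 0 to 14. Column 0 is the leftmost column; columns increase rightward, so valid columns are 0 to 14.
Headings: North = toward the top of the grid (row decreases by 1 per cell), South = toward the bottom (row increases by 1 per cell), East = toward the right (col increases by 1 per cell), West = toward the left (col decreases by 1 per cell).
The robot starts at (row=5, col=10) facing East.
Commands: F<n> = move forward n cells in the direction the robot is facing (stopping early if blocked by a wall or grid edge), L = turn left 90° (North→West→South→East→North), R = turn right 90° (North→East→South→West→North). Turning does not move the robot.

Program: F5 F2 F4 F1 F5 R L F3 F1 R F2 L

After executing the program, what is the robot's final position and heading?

Answer: Final position: (row=6, col=10), facing East

Derivation:
Start: (row=5, col=10), facing East
  F5: move forward 0/5 (blocked), now at (row=5, col=10)
  F2: move forward 0/2 (blocked), now at (row=5, col=10)
  F4: move forward 0/4 (blocked), now at (row=5, col=10)
  F1: move forward 0/1 (blocked), now at (row=5, col=10)
  F5: move forward 0/5 (blocked), now at (row=5, col=10)
  R: turn right, now facing South
  L: turn left, now facing East
  F3: move forward 0/3 (blocked), now at (row=5, col=10)
  F1: move forward 0/1 (blocked), now at (row=5, col=10)
  R: turn right, now facing South
  F2: move forward 1/2 (blocked), now at (row=6, col=10)
  L: turn left, now facing East
Final: (row=6, col=10), facing East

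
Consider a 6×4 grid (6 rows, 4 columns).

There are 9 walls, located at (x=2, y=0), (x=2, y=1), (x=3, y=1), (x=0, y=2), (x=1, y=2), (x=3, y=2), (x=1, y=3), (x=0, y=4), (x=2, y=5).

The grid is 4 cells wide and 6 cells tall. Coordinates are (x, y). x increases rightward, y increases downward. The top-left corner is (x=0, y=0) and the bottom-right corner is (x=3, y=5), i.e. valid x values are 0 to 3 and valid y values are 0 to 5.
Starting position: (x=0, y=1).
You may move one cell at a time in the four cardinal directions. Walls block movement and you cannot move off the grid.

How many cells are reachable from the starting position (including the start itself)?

Answer: Reachable cells: 4

Derivation:
BFS flood-fill from (x=0, y=1):
  Distance 0: (x=0, y=1)
  Distance 1: (x=0, y=0), (x=1, y=1)
  Distance 2: (x=1, y=0)
Total reachable: 4 (grid has 15 open cells total)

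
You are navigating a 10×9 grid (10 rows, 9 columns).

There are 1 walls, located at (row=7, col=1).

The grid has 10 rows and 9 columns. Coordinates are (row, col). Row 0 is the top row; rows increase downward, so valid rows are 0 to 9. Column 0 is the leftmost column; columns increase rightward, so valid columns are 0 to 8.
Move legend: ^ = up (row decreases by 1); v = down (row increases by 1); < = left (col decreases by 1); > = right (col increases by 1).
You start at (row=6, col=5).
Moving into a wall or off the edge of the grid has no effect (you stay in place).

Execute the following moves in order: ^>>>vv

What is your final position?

Start: (row=6, col=5)
  ^ (up): (row=6, col=5) -> (row=5, col=5)
  > (right): (row=5, col=5) -> (row=5, col=6)
  > (right): (row=5, col=6) -> (row=5, col=7)
  > (right): (row=5, col=7) -> (row=5, col=8)
  v (down): (row=5, col=8) -> (row=6, col=8)
  v (down): (row=6, col=8) -> (row=7, col=8)
Final: (row=7, col=8)

Answer: Final position: (row=7, col=8)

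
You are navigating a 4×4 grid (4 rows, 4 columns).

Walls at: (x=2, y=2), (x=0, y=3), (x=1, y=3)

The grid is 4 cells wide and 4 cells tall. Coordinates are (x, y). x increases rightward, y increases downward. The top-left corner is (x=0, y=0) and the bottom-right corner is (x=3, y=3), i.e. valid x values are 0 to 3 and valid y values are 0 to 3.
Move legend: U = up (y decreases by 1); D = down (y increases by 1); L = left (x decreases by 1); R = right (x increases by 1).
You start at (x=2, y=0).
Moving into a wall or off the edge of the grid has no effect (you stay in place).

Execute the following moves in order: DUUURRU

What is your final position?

Answer: Final position: (x=3, y=0)

Derivation:
Start: (x=2, y=0)
  D (down): (x=2, y=0) -> (x=2, y=1)
  U (up): (x=2, y=1) -> (x=2, y=0)
  U (up): blocked, stay at (x=2, y=0)
  U (up): blocked, stay at (x=2, y=0)
  R (right): (x=2, y=0) -> (x=3, y=0)
  R (right): blocked, stay at (x=3, y=0)
  U (up): blocked, stay at (x=3, y=0)
Final: (x=3, y=0)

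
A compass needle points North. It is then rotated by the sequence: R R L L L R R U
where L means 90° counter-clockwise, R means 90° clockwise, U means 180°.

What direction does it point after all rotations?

Answer: Final heading: West

Derivation:
Start: North
  R (right (90° clockwise)) -> East
  R (right (90° clockwise)) -> South
  L (left (90° counter-clockwise)) -> East
  L (left (90° counter-clockwise)) -> North
  L (left (90° counter-clockwise)) -> West
  R (right (90° clockwise)) -> North
  R (right (90° clockwise)) -> East
  U (U-turn (180°)) -> West
Final: West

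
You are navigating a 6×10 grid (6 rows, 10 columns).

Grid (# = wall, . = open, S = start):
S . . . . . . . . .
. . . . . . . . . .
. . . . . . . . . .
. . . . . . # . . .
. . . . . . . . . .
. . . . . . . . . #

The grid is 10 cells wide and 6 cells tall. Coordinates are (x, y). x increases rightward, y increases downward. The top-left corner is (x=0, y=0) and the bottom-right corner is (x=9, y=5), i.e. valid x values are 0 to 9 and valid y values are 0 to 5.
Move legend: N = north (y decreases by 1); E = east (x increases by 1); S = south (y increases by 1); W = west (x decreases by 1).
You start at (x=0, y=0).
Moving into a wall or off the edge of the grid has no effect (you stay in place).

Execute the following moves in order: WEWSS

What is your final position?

Answer: Final position: (x=0, y=2)

Derivation:
Start: (x=0, y=0)
  W (west): blocked, stay at (x=0, y=0)
  E (east): (x=0, y=0) -> (x=1, y=0)
  W (west): (x=1, y=0) -> (x=0, y=0)
  S (south): (x=0, y=0) -> (x=0, y=1)
  S (south): (x=0, y=1) -> (x=0, y=2)
Final: (x=0, y=2)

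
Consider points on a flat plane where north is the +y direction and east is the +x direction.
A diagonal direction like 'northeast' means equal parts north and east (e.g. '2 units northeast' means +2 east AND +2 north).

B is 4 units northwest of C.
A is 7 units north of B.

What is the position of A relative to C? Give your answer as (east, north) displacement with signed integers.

Place C at the origin (east=0, north=0).
  B is 4 units northwest of C: delta (east=-4, north=+4); B at (east=-4, north=4).
  A is 7 units north of B: delta (east=+0, north=+7); A at (east=-4, north=11).
Therefore A relative to C: (east=-4, north=11).

Answer: A is at (east=-4, north=11) relative to C.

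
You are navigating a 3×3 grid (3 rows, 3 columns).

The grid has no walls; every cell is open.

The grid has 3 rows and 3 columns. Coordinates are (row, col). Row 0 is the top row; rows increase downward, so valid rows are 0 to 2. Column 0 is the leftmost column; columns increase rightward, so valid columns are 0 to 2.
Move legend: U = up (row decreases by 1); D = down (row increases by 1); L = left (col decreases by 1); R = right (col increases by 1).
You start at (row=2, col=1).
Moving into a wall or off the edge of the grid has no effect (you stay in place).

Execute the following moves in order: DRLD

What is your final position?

Start: (row=2, col=1)
  D (down): blocked, stay at (row=2, col=1)
  R (right): (row=2, col=1) -> (row=2, col=2)
  L (left): (row=2, col=2) -> (row=2, col=1)
  D (down): blocked, stay at (row=2, col=1)
Final: (row=2, col=1)

Answer: Final position: (row=2, col=1)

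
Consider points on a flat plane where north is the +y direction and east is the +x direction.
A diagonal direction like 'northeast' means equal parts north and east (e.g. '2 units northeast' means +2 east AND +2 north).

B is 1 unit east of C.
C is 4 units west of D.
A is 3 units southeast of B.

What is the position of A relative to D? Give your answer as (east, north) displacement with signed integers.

Answer: A is at (east=0, north=-3) relative to D.

Derivation:
Place D at the origin (east=0, north=0).
  C is 4 units west of D: delta (east=-4, north=+0); C at (east=-4, north=0).
  B is 1 unit east of C: delta (east=+1, north=+0); B at (east=-3, north=0).
  A is 3 units southeast of B: delta (east=+3, north=-3); A at (east=0, north=-3).
Therefore A relative to D: (east=0, north=-3).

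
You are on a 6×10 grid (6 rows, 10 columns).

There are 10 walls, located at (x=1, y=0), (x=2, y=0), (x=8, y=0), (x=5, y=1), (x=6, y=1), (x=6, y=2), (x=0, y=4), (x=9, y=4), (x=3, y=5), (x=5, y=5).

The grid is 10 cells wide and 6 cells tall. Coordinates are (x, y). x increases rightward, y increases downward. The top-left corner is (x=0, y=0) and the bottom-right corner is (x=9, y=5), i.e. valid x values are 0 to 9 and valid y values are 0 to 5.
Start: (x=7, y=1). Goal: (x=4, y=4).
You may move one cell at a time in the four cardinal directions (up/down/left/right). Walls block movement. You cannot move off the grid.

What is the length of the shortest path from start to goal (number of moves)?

Answer: Shortest path length: 6

Derivation:
BFS from (x=7, y=1) until reaching (x=4, y=4):
  Distance 0: (x=7, y=1)
  Distance 1: (x=7, y=0), (x=8, y=1), (x=7, y=2)
  Distance 2: (x=6, y=0), (x=9, y=1), (x=8, y=2), (x=7, y=3)
  Distance 3: (x=5, y=0), (x=9, y=0), (x=9, y=2), (x=6, y=3), (x=8, y=3), (x=7, y=4)
  Distance 4: (x=4, y=0), (x=5, y=3), (x=9, y=3), (x=6, y=4), (x=8, y=4), (x=7, y=5)
  Distance 5: (x=3, y=0), (x=4, y=1), (x=5, y=2), (x=4, y=3), (x=5, y=4), (x=6, y=5), (x=8, y=5)
  Distance 6: (x=3, y=1), (x=4, y=2), (x=3, y=3), (x=4, y=4), (x=9, y=5)  <- goal reached here
One shortest path (6 moves): (x=7, y=1) -> (x=7, y=2) -> (x=7, y=3) -> (x=6, y=3) -> (x=5, y=3) -> (x=4, y=3) -> (x=4, y=4)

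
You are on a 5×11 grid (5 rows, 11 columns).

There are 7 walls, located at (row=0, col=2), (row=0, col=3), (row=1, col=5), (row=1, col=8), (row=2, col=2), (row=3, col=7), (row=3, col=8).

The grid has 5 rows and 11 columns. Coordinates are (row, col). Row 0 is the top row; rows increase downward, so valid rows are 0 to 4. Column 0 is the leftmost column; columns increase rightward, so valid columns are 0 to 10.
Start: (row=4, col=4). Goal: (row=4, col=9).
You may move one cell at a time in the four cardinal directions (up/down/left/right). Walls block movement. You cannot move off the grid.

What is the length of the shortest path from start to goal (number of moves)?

BFS from (row=4, col=4) until reaching (row=4, col=9):
  Distance 0: (row=4, col=4)
  Distance 1: (row=3, col=4), (row=4, col=3), (row=4, col=5)
  Distance 2: (row=2, col=4), (row=3, col=3), (row=3, col=5), (row=4, col=2), (row=4, col=6)
  Distance 3: (row=1, col=4), (row=2, col=3), (row=2, col=5), (row=3, col=2), (row=3, col=6), (row=4, col=1), (row=4, col=7)
  Distance 4: (row=0, col=4), (row=1, col=3), (row=2, col=6), (row=3, col=1), (row=4, col=0), (row=4, col=8)
  Distance 5: (row=0, col=5), (row=1, col=2), (row=1, col=6), (row=2, col=1), (row=2, col=7), (row=3, col=0), (row=4, col=9)  <- goal reached here
One shortest path (5 moves): (row=4, col=4) -> (row=4, col=5) -> (row=4, col=6) -> (row=4, col=7) -> (row=4, col=8) -> (row=4, col=9)

Answer: Shortest path length: 5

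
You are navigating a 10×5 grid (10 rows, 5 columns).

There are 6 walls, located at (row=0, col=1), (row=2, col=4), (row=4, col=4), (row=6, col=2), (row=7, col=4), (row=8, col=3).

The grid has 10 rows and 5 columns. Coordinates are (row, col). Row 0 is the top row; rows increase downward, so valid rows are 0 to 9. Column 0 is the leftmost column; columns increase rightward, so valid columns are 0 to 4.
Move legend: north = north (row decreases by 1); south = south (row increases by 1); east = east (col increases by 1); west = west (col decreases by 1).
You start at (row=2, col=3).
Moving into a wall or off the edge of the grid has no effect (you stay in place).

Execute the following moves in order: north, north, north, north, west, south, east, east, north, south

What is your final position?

Start: (row=2, col=3)
  north (north): (row=2, col=3) -> (row=1, col=3)
  north (north): (row=1, col=3) -> (row=0, col=3)
  north (north): blocked, stay at (row=0, col=3)
  north (north): blocked, stay at (row=0, col=3)
  west (west): (row=0, col=3) -> (row=0, col=2)
  south (south): (row=0, col=2) -> (row=1, col=2)
  east (east): (row=1, col=2) -> (row=1, col=3)
  east (east): (row=1, col=3) -> (row=1, col=4)
  north (north): (row=1, col=4) -> (row=0, col=4)
  south (south): (row=0, col=4) -> (row=1, col=4)
Final: (row=1, col=4)

Answer: Final position: (row=1, col=4)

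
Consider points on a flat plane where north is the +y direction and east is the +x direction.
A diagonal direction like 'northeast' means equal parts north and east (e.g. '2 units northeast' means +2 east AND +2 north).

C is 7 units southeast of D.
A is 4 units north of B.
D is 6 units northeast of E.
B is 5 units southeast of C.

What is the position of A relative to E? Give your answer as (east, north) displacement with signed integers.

Answer: A is at (east=18, north=-2) relative to E.

Derivation:
Place E at the origin (east=0, north=0).
  D is 6 units northeast of E: delta (east=+6, north=+6); D at (east=6, north=6).
  C is 7 units southeast of D: delta (east=+7, north=-7); C at (east=13, north=-1).
  B is 5 units southeast of C: delta (east=+5, north=-5); B at (east=18, north=-6).
  A is 4 units north of B: delta (east=+0, north=+4); A at (east=18, north=-2).
Therefore A relative to E: (east=18, north=-2).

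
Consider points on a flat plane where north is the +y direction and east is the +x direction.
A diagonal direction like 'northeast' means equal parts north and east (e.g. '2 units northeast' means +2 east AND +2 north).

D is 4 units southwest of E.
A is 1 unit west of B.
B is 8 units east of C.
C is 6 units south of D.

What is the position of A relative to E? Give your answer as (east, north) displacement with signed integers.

Place E at the origin (east=0, north=0).
  D is 4 units southwest of E: delta (east=-4, north=-4); D at (east=-4, north=-4).
  C is 6 units south of D: delta (east=+0, north=-6); C at (east=-4, north=-10).
  B is 8 units east of C: delta (east=+8, north=+0); B at (east=4, north=-10).
  A is 1 unit west of B: delta (east=-1, north=+0); A at (east=3, north=-10).
Therefore A relative to E: (east=3, north=-10).

Answer: A is at (east=3, north=-10) relative to E.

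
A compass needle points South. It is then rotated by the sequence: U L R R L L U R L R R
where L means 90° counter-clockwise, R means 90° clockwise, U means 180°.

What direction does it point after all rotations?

Start: South
  U (U-turn (180°)) -> North
  L (left (90° counter-clockwise)) -> West
  R (right (90° clockwise)) -> North
  R (right (90° clockwise)) -> East
  L (left (90° counter-clockwise)) -> North
  L (left (90° counter-clockwise)) -> West
  U (U-turn (180°)) -> East
  R (right (90° clockwise)) -> South
  L (left (90° counter-clockwise)) -> East
  R (right (90° clockwise)) -> South
  R (right (90° clockwise)) -> West
Final: West

Answer: Final heading: West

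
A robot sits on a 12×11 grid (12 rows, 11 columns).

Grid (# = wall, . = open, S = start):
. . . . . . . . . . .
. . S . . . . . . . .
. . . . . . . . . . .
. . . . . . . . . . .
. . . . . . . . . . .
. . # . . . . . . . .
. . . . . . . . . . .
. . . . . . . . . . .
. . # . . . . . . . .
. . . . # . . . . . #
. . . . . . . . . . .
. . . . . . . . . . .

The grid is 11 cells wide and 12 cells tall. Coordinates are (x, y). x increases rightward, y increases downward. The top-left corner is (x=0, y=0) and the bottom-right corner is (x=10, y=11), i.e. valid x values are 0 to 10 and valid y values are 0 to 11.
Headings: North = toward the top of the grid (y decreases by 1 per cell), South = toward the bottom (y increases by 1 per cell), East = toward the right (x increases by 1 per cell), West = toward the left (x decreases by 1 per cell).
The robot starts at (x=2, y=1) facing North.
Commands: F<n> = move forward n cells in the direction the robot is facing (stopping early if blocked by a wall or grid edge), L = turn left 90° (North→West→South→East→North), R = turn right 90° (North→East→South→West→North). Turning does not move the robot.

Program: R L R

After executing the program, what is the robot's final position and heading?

Start: (x=2, y=1), facing North
  R: turn right, now facing East
  L: turn left, now facing North
  R: turn right, now facing East
Final: (x=2, y=1), facing East

Answer: Final position: (x=2, y=1), facing East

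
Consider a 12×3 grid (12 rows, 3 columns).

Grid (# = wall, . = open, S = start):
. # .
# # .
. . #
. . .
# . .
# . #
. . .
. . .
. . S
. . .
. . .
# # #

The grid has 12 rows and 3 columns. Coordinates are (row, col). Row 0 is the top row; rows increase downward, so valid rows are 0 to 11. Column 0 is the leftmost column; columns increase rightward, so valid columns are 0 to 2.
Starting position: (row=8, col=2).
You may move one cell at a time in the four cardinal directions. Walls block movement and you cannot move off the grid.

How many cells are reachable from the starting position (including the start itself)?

BFS flood-fill from (row=8, col=2):
  Distance 0: (row=8, col=2)
  Distance 1: (row=7, col=2), (row=8, col=1), (row=9, col=2)
  Distance 2: (row=6, col=2), (row=7, col=1), (row=8, col=0), (row=9, col=1), (row=10, col=2)
  Distance 3: (row=6, col=1), (row=7, col=0), (row=9, col=0), (row=10, col=1)
  Distance 4: (row=5, col=1), (row=6, col=0), (row=10, col=0)
  Distance 5: (row=4, col=1)
  Distance 6: (row=3, col=1), (row=4, col=2)
  Distance 7: (row=2, col=1), (row=3, col=0), (row=3, col=2)
  Distance 8: (row=2, col=0)
Total reachable: 23 (grid has 26 open cells total)

Answer: Reachable cells: 23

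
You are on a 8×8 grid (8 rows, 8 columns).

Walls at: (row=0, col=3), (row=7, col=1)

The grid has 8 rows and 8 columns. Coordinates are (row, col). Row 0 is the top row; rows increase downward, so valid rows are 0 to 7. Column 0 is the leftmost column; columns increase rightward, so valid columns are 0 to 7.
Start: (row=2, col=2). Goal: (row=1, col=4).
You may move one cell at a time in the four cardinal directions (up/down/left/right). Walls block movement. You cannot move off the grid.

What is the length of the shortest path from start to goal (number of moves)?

BFS from (row=2, col=2) until reaching (row=1, col=4):
  Distance 0: (row=2, col=2)
  Distance 1: (row=1, col=2), (row=2, col=1), (row=2, col=3), (row=3, col=2)
  Distance 2: (row=0, col=2), (row=1, col=1), (row=1, col=3), (row=2, col=0), (row=2, col=4), (row=3, col=1), (row=3, col=3), (row=4, col=2)
  Distance 3: (row=0, col=1), (row=1, col=0), (row=1, col=4), (row=2, col=5), (row=3, col=0), (row=3, col=4), (row=4, col=1), (row=4, col=3), (row=5, col=2)  <- goal reached here
One shortest path (3 moves): (row=2, col=2) -> (row=2, col=3) -> (row=2, col=4) -> (row=1, col=4)

Answer: Shortest path length: 3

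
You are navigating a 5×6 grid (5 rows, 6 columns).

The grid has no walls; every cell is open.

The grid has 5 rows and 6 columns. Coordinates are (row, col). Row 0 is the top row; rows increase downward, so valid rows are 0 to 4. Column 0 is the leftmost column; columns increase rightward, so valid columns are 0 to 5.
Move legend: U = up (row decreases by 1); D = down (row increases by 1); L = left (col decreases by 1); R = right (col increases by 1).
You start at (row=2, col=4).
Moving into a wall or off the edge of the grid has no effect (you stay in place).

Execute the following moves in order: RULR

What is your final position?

Start: (row=2, col=4)
  R (right): (row=2, col=4) -> (row=2, col=5)
  U (up): (row=2, col=5) -> (row=1, col=5)
  L (left): (row=1, col=5) -> (row=1, col=4)
  R (right): (row=1, col=4) -> (row=1, col=5)
Final: (row=1, col=5)

Answer: Final position: (row=1, col=5)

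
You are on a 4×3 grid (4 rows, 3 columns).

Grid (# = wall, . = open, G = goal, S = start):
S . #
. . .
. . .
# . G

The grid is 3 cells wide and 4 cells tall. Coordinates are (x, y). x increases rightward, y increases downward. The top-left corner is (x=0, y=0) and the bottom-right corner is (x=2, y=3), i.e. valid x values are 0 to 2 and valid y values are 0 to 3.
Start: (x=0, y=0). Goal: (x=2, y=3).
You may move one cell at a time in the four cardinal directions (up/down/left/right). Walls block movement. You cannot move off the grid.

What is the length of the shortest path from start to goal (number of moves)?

Answer: Shortest path length: 5

Derivation:
BFS from (x=0, y=0) until reaching (x=2, y=3):
  Distance 0: (x=0, y=0)
  Distance 1: (x=1, y=0), (x=0, y=1)
  Distance 2: (x=1, y=1), (x=0, y=2)
  Distance 3: (x=2, y=1), (x=1, y=2)
  Distance 4: (x=2, y=2), (x=1, y=3)
  Distance 5: (x=2, y=3)  <- goal reached here
One shortest path (5 moves): (x=0, y=0) -> (x=1, y=0) -> (x=1, y=1) -> (x=2, y=1) -> (x=2, y=2) -> (x=2, y=3)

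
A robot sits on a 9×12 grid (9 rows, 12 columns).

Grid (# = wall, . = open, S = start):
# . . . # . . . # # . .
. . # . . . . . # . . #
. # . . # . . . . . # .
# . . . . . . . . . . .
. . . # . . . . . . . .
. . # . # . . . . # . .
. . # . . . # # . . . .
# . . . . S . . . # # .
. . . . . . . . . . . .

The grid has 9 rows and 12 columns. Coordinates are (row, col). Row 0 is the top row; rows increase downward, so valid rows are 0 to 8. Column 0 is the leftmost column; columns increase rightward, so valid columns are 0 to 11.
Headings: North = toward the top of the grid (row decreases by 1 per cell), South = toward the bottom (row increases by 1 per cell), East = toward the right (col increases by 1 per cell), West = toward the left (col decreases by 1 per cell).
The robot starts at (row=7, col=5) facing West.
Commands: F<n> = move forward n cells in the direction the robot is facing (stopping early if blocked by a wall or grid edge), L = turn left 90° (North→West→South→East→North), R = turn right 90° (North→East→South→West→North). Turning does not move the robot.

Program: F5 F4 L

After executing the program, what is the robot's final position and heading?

Answer: Final position: (row=7, col=1), facing South

Derivation:
Start: (row=7, col=5), facing West
  F5: move forward 4/5 (blocked), now at (row=7, col=1)
  F4: move forward 0/4 (blocked), now at (row=7, col=1)
  L: turn left, now facing South
Final: (row=7, col=1), facing South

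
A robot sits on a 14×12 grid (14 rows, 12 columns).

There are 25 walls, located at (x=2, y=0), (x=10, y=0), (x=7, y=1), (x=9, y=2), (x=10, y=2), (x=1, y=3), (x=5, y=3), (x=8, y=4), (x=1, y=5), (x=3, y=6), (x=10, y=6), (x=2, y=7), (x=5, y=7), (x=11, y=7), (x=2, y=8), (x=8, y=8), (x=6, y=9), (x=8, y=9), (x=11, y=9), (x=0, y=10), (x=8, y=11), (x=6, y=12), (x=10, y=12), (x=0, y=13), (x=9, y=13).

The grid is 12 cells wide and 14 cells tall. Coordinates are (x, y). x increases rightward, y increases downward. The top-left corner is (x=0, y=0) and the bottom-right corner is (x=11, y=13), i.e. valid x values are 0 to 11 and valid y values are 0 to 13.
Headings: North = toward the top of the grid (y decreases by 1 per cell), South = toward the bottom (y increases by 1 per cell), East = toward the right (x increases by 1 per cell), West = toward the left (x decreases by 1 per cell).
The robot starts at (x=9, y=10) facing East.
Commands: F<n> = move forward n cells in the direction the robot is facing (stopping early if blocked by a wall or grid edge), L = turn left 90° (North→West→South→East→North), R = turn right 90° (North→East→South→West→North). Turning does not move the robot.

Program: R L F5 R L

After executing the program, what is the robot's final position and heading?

Answer: Final position: (x=11, y=10), facing East

Derivation:
Start: (x=9, y=10), facing East
  R: turn right, now facing South
  L: turn left, now facing East
  F5: move forward 2/5 (blocked), now at (x=11, y=10)
  R: turn right, now facing South
  L: turn left, now facing East
Final: (x=11, y=10), facing East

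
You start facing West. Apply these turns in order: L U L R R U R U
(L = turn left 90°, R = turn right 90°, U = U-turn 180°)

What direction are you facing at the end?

Start: West
  L (left (90° counter-clockwise)) -> South
  U (U-turn (180°)) -> North
  L (left (90° counter-clockwise)) -> West
  R (right (90° clockwise)) -> North
  R (right (90° clockwise)) -> East
  U (U-turn (180°)) -> West
  R (right (90° clockwise)) -> North
  U (U-turn (180°)) -> South
Final: South

Answer: Final heading: South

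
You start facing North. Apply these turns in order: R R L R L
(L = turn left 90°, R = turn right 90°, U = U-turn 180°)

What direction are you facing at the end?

Start: North
  R (right (90° clockwise)) -> East
  R (right (90° clockwise)) -> South
  L (left (90° counter-clockwise)) -> East
  R (right (90° clockwise)) -> South
  L (left (90° counter-clockwise)) -> East
Final: East

Answer: Final heading: East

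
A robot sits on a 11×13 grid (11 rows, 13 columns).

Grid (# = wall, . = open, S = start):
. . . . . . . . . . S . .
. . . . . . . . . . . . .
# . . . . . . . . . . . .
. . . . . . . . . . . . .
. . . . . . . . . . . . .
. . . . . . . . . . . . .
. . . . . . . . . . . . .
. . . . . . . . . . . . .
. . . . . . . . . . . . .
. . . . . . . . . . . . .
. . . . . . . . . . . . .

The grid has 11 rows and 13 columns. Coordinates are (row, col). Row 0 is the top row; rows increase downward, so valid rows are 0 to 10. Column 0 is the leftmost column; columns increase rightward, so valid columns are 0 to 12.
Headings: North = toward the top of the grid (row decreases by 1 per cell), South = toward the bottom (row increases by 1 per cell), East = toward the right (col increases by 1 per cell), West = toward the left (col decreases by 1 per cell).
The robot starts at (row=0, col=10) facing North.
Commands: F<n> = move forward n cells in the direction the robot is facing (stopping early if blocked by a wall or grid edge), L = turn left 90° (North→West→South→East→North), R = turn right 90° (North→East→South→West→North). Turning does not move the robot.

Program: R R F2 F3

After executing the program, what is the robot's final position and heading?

Answer: Final position: (row=5, col=10), facing South

Derivation:
Start: (row=0, col=10), facing North
  R: turn right, now facing East
  R: turn right, now facing South
  F2: move forward 2, now at (row=2, col=10)
  F3: move forward 3, now at (row=5, col=10)
Final: (row=5, col=10), facing South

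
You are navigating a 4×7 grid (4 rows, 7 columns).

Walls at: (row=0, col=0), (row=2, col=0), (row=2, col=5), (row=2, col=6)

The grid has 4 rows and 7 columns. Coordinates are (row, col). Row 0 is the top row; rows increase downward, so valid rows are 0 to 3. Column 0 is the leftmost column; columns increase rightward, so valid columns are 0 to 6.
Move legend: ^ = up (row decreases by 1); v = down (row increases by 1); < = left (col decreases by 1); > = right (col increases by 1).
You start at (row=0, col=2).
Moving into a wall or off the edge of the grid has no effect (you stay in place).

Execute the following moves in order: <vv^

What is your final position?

Answer: Final position: (row=1, col=1)

Derivation:
Start: (row=0, col=2)
  < (left): (row=0, col=2) -> (row=0, col=1)
  v (down): (row=0, col=1) -> (row=1, col=1)
  v (down): (row=1, col=1) -> (row=2, col=1)
  ^ (up): (row=2, col=1) -> (row=1, col=1)
Final: (row=1, col=1)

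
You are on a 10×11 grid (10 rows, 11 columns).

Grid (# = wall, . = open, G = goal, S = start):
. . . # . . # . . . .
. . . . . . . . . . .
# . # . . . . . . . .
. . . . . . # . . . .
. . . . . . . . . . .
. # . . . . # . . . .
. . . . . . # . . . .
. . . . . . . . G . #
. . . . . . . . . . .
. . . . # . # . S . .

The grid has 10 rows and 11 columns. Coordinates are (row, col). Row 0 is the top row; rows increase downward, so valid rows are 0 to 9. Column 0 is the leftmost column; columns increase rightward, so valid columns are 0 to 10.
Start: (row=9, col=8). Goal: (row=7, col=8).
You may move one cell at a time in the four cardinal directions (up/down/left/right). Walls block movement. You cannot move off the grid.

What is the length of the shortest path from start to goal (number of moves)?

BFS from (row=9, col=8) until reaching (row=7, col=8):
  Distance 0: (row=9, col=8)
  Distance 1: (row=8, col=8), (row=9, col=7), (row=9, col=9)
  Distance 2: (row=7, col=8), (row=8, col=7), (row=8, col=9), (row=9, col=10)  <- goal reached here
One shortest path (2 moves): (row=9, col=8) -> (row=8, col=8) -> (row=7, col=8)

Answer: Shortest path length: 2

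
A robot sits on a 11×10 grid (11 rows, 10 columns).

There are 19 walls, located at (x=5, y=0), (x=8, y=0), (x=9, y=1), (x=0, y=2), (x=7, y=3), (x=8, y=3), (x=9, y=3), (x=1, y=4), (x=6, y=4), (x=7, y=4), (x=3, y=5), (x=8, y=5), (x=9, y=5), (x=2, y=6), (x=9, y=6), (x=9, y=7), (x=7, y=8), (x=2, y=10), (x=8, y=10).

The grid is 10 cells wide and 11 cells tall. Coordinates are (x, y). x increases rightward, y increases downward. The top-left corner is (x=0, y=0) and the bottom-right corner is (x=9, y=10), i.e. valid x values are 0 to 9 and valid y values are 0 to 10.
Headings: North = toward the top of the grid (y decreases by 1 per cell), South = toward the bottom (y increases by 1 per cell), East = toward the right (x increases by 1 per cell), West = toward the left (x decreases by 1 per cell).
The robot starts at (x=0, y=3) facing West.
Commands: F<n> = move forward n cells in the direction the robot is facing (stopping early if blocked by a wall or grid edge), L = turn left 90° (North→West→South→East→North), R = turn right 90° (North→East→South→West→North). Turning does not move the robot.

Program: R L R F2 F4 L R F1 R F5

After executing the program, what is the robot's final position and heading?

Answer: Final position: (x=5, y=3), facing East

Derivation:
Start: (x=0, y=3), facing West
  R: turn right, now facing North
  L: turn left, now facing West
  R: turn right, now facing North
  F2: move forward 0/2 (blocked), now at (x=0, y=3)
  F4: move forward 0/4 (blocked), now at (x=0, y=3)
  L: turn left, now facing West
  R: turn right, now facing North
  F1: move forward 0/1 (blocked), now at (x=0, y=3)
  R: turn right, now facing East
  F5: move forward 5, now at (x=5, y=3)
Final: (x=5, y=3), facing East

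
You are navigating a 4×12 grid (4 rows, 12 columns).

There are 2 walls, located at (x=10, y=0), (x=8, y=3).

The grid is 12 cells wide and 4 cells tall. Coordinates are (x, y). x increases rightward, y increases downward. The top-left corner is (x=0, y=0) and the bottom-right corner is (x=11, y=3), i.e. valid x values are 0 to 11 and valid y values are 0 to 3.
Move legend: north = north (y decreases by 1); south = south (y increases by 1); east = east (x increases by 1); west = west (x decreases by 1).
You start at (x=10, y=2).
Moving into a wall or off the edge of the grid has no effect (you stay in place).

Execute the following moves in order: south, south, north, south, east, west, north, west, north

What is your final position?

Answer: Final position: (x=9, y=1)

Derivation:
Start: (x=10, y=2)
  south (south): (x=10, y=2) -> (x=10, y=3)
  south (south): blocked, stay at (x=10, y=3)
  north (north): (x=10, y=3) -> (x=10, y=2)
  south (south): (x=10, y=2) -> (x=10, y=3)
  east (east): (x=10, y=3) -> (x=11, y=3)
  west (west): (x=11, y=3) -> (x=10, y=3)
  north (north): (x=10, y=3) -> (x=10, y=2)
  west (west): (x=10, y=2) -> (x=9, y=2)
  north (north): (x=9, y=2) -> (x=9, y=1)
Final: (x=9, y=1)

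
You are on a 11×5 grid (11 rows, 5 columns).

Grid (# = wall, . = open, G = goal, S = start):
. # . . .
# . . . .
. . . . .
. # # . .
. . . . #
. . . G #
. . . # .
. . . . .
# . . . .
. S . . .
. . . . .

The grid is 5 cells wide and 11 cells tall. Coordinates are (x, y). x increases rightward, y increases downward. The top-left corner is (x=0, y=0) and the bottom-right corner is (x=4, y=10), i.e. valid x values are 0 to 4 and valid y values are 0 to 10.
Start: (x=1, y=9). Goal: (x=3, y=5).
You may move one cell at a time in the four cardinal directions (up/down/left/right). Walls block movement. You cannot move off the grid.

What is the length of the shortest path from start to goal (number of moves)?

Answer: Shortest path length: 6

Derivation:
BFS from (x=1, y=9) until reaching (x=3, y=5):
  Distance 0: (x=1, y=9)
  Distance 1: (x=1, y=8), (x=0, y=9), (x=2, y=9), (x=1, y=10)
  Distance 2: (x=1, y=7), (x=2, y=8), (x=3, y=9), (x=0, y=10), (x=2, y=10)
  Distance 3: (x=1, y=6), (x=0, y=7), (x=2, y=7), (x=3, y=8), (x=4, y=9), (x=3, y=10)
  Distance 4: (x=1, y=5), (x=0, y=6), (x=2, y=6), (x=3, y=7), (x=4, y=8), (x=4, y=10)
  Distance 5: (x=1, y=4), (x=0, y=5), (x=2, y=5), (x=4, y=7)
  Distance 6: (x=0, y=4), (x=2, y=4), (x=3, y=5), (x=4, y=6)  <- goal reached here
One shortest path (6 moves): (x=1, y=9) -> (x=2, y=9) -> (x=2, y=8) -> (x=2, y=7) -> (x=2, y=6) -> (x=2, y=5) -> (x=3, y=5)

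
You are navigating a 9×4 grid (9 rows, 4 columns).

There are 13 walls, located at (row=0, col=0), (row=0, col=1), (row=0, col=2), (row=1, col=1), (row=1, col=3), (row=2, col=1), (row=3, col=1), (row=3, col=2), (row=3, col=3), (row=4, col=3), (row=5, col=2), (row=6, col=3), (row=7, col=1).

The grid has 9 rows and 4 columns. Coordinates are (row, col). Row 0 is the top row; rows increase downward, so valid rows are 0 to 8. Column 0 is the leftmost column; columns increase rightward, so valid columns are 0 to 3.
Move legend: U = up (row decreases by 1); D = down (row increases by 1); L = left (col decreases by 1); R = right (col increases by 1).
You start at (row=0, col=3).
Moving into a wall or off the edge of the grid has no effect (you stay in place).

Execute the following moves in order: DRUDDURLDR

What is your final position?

Answer: Final position: (row=0, col=3)

Derivation:
Start: (row=0, col=3)
  D (down): blocked, stay at (row=0, col=3)
  R (right): blocked, stay at (row=0, col=3)
  U (up): blocked, stay at (row=0, col=3)
  D (down): blocked, stay at (row=0, col=3)
  D (down): blocked, stay at (row=0, col=3)
  U (up): blocked, stay at (row=0, col=3)
  R (right): blocked, stay at (row=0, col=3)
  L (left): blocked, stay at (row=0, col=3)
  D (down): blocked, stay at (row=0, col=3)
  R (right): blocked, stay at (row=0, col=3)
Final: (row=0, col=3)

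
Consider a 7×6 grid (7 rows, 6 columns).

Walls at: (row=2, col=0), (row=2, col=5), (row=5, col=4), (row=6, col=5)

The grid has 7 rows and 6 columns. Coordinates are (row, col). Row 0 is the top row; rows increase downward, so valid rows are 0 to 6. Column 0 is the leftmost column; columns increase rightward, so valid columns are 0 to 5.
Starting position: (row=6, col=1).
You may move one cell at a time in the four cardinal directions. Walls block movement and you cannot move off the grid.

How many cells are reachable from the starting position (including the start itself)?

Answer: Reachable cells: 38

Derivation:
BFS flood-fill from (row=6, col=1):
  Distance 0: (row=6, col=1)
  Distance 1: (row=5, col=1), (row=6, col=0), (row=6, col=2)
  Distance 2: (row=4, col=1), (row=5, col=0), (row=5, col=2), (row=6, col=3)
  Distance 3: (row=3, col=1), (row=4, col=0), (row=4, col=2), (row=5, col=3), (row=6, col=4)
  Distance 4: (row=2, col=1), (row=3, col=0), (row=3, col=2), (row=4, col=3)
  Distance 5: (row=1, col=1), (row=2, col=2), (row=3, col=3), (row=4, col=4)
  Distance 6: (row=0, col=1), (row=1, col=0), (row=1, col=2), (row=2, col=3), (row=3, col=4), (row=4, col=5)
  Distance 7: (row=0, col=0), (row=0, col=2), (row=1, col=3), (row=2, col=4), (row=3, col=5), (row=5, col=5)
  Distance 8: (row=0, col=3), (row=1, col=4)
  Distance 9: (row=0, col=4), (row=1, col=5)
  Distance 10: (row=0, col=5)
Total reachable: 38 (grid has 38 open cells total)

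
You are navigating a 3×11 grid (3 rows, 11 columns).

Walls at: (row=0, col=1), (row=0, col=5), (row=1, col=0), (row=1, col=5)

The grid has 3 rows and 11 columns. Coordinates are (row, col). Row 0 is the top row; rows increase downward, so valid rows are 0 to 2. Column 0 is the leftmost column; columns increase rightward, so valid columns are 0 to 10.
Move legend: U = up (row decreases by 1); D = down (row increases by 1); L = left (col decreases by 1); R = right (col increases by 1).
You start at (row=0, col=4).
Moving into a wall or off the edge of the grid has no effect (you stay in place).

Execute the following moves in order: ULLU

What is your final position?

Start: (row=0, col=4)
  U (up): blocked, stay at (row=0, col=4)
  L (left): (row=0, col=4) -> (row=0, col=3)
  L (left): (row=0, col=3) -> (row=0, col=2)
  U (up): blocked, stay at (row=0, col=2)
Final: (row=0, col=2)

Answer: Final position: (row=0, col=2)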